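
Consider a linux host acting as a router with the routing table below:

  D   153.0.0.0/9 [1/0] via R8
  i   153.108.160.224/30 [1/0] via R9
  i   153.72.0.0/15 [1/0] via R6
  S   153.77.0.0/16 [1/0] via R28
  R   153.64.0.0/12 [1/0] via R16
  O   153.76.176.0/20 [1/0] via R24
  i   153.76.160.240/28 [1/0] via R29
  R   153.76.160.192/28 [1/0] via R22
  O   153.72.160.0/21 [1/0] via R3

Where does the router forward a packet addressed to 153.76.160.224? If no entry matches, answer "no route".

Routes whose prefix contains 153.76.160.224:
  153.0.0.0/9 (153.0.0.0 - 153.127.255.255) -> R8
  153.64.0.0/12 (153.64.0.0 - 153.79.255.255) -> R16
More-specific entries that do NOT match:
  153.108.160.224/30 (153.108.160.224 - 153.108.160.227) does not contain 153.76.160.224
  153.76.160.240/28 (153.76.160.240 - 153.76.160.255) does not contain 153.76.160.224
  153.76.160.192/28 (153.76.160.192 - 153.76.160.207) does not contain 153.76.160.224
  153.72.160.0/21 (153.72.160.0 - 153.72.167.255) does not contain 153.76.160.224
  153.76.176.0/20 (153.76.176.0 - 153.76.191.255) does not contain 153.76.160.224
  153.77.0.0/16 (153.77.0.0 - 153.77.255.255) does not contain 153.76.160.224
  153.72.0.0/15 (153.72.0.0 - 153.73.255.255) does not contain 153.76.160.224
Longest matching prefix is /12 -> next hop R16.

R16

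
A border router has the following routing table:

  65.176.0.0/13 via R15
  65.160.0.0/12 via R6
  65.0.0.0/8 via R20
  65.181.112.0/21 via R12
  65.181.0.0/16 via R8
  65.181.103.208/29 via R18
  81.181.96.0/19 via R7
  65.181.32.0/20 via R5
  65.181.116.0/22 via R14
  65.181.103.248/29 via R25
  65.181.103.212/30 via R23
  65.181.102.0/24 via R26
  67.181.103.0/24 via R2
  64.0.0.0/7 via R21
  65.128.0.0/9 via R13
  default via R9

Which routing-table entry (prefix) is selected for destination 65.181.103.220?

Entries matching 65.181.103.220:
  0.0.0.0/0 (default, matches everything)
  64.0.0.0/7 (64.0.0.0 - 65.255.255.255)
  65.0.0.0/8 (65.0.0.0 - 65.255.255.255)
  65.128.0.0/9 (65.128.0.0 - 65.255.255.255)
  65.176.0.0/13 (65.176.0.0 - 65.183.255.255)
  65.181.0.0/16 (65.181.0.0 - 65.181.255.255)
Most specific is 65.181.0.0/16.

65.181.0.0/16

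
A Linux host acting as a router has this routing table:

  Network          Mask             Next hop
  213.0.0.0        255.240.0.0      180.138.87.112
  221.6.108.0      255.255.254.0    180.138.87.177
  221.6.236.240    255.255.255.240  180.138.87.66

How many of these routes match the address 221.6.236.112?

No listed prefix contains 221.6.236.112.
Total matching entries: 0.

0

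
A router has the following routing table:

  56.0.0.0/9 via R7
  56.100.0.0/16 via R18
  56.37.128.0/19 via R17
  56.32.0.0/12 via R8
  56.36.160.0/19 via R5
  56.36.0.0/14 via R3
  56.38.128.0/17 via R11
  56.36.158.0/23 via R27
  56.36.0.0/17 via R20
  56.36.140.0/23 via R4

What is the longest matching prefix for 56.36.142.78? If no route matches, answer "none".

56.36.0.0/14

Entries matching 56.36.142.78:
  56.0.0.0/9 (56.0.0.0 - 56.127.255.255)
  56.32.0.0/12 (56.32.0.0 - 56.47.255.255)
  56.36.0.0/14 (56.36.0.0 - 56.39.255.255)
Most specific is 56.36.0.0/14.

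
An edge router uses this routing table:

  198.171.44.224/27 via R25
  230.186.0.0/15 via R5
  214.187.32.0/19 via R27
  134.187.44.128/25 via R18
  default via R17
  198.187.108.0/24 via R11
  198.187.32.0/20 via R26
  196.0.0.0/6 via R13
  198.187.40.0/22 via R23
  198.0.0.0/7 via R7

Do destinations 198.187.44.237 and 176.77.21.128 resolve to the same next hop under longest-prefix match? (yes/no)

198.187.44.237: longest match 198.187.32.0/20 -> R26
176.77.21.128: longest match 0.0.0.0/0 -> R17

no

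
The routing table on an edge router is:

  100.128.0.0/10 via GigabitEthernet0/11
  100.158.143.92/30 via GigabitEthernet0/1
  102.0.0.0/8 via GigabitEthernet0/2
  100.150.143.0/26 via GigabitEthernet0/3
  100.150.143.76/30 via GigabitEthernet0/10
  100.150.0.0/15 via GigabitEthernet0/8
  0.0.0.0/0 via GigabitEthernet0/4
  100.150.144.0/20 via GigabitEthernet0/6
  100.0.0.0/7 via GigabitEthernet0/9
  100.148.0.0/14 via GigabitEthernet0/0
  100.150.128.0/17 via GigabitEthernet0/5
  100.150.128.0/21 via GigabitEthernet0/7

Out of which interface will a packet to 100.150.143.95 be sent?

GigabitEthernet0/5

Routes whose prefix contains 100.150.143.95:
  0.0.0.0/0 (default, matches everything) -> GigabitEthernet0/4
  100.0.0.0/7 (100.0.0.0 - 101.255.255.255) -> GigabitEthernet0/9
  100.128.0.0/10 (100.128.0.0 - 100.191.255.255) -> GigabitEthernet0/11
  100.148.0.0/14 (100.148.0.0 - 100.151.255.255) -> GigabitEthernet0/0
  100.150.0.0/15 (100.150.0.0 - 100.151.255.255) -> GigabitEthernet0/8
  100.150.128.0/17 (100.150.128.0 - 100.150.255.255) -> GigabitEthernet0/5
More-specific entries that do NOT match:
  100.158.143.92/30 (100.158.143.92 - 100.158.143.95) does not contain 100.150.143.95
  100.150.143.76/30 (100.150.143.76 - 100.150.143.79) does not contain 100.150.143.95
  100.150.143.0/26 (100.150.143.0 - 100.150.143.63) does not contain 100.150.143.95
  100.150.128.0/21 (100.150.128.0 - 100.150.135.255) does not contain 100.150.143.95
  100.150.144.0/20 (100.150.144.0 - 100.150.159.255) does not contain 100.150.143.95
Longest matching prefix is /17 -> interface GigabitEthernet0/5.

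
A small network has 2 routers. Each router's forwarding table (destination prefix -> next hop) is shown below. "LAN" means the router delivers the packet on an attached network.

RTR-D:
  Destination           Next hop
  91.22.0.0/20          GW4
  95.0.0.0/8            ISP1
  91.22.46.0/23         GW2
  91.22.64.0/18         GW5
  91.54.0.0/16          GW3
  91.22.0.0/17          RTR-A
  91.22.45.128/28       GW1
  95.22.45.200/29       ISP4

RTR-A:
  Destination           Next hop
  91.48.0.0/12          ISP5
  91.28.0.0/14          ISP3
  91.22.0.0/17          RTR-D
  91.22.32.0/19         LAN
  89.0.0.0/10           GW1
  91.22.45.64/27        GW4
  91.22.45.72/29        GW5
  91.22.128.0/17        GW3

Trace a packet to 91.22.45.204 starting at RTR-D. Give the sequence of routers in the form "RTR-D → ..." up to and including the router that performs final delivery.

RTR-D → RTR-A

At RTR-D: longest match for 91.22.45.204 is 91.22.0.0/17 -> RTR-A
At RTR-A: longest match for 91.22.45.204 is 91.22.32.0/19 -> LAN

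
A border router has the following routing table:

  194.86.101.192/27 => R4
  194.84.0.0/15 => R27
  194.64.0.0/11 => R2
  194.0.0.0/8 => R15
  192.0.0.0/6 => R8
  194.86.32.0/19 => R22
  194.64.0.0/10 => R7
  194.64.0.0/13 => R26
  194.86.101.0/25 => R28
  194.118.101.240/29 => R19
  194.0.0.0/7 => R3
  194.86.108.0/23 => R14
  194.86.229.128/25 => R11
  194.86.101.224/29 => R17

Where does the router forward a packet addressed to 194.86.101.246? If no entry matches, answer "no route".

R2

Routes whose prefix contains 194.86.101.246:
  192.0.0.0/6 (192.0.0.0 - 195.255.255.255) -> R8
  194.0.0.0/7 (194.0.0.0 - 195.255.255.255) -> R3
  194.0.0.0/8 (194.0.0.0 - 194.255.255.255) -> R15
  194.64.0.0/10 (194.64.0.0 - 194.127.255.255) -> R7
  194.64.0.0/11 (194.64.0.0 - 194.95.255.255) -> R2
More-specific entries that do NOT match:
  194.118.101.240/29 (194.118.101.240 - 194.118.101.247) does not contain 194.86.101.246
  194.86.101.224/29 (194.86.101.224 - 194.86.101.231) does not contain 194.86.101.246
  194.86.101.192/27 (194.86.101.192 - 194.86.101.223) does not contain 194.86.101.246
  194.86.101.0/25 (194.86.101.0 - 194.86.101.127) does not contain 194.86.101.246
  194.86.229.128/25 (194.86.229.128 - 194.86.229.255) does not contain 194.86.101.246
  194.86.108.0/23 (194.86.108.0 - 194.86.109.255) does not contain 194.86.101.246
  194.86.32.0/19 (194.86.32.0 - 194.86.63.255) does not contain 194.86.101.246
  194.84.0.0/15 (194.84.0.0 - 194.85.255.255) does not contain 194.86.101.246
  194.64.0.0/13 (194.64.0.0 - 194.71.255.255) does not contain 194.86.101.246
Longest matching prefix is /11 -> next hop R2.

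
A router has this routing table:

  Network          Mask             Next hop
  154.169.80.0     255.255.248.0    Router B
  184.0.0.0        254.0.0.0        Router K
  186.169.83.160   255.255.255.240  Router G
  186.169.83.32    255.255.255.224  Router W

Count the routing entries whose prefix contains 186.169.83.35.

Prefixes containing 186.169.83.35:
  186.169.83.32/27 (186.169.83.32 - 186.169.83.63)
Total matching entries: 1.

1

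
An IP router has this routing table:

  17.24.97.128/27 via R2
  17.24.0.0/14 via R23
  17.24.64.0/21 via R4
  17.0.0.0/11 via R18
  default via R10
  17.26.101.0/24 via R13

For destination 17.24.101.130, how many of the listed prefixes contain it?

3

Prefixes containing 17.24.101.130:
  0.0.0.0/0 (default, matches everything)
  17.0.0.0/11 (17.0.0.0 - 17.31.255.255)
  17.24.0.0/14 (17.24.0.0 - 17.27.255.255)
Total matching entries: 3.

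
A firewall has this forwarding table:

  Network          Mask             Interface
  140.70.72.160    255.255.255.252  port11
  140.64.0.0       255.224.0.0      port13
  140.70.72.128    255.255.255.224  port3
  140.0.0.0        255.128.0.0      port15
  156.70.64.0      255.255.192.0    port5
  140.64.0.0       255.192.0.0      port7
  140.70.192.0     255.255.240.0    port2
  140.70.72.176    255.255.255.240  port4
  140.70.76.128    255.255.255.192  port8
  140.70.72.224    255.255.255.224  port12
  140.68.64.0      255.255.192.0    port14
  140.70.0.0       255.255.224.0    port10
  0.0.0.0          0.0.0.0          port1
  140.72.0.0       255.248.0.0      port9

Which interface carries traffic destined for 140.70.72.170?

port13

Routes whose prefix contains 140.70.72.170:
  0.0.0.0/0 (default, matches everything) -> port1
  140.0.0.0/9 (140.0.0.0 - 140.127.255.255) -> port15
  140.64.0.0/10 (140.64.0.0 - 140.127.255.255) -> port7
  140.64.0.0/11 (140.64.0.0 - 140.95.255.255) -> port13
More-specific entries that do NOT match:
  140.70.72.160/30 (140.70.72.160 - 140.70.72.163) does not contain 140.70.72.170
  140.70.72.176/28 (140.70.72.176 - 140.70.72.191) does not contain 140.70.72.170
  140.70.72.128/27 (140.70.72.128 - 140.70.72.159) does not contain 140.70.72.170
  140.70.72.224/27 (140.70.72.224 - 140.70.72.255) does not contain 140.70.72.170
  140.70.76.128/26 (140.70.76.128 - 140.70.76.191) does not contain 140.70.72.170
  140.70.192.0/20 (140.70.192.0 - 140.70.207.255) does not contain 140.70.72.170
  140.70.0.0/19 (140.70.0.0 - 140.70.31.255) does not contain 140.70.72.170
  156.70.64.0/18 (156.70.64.0 - 156.70.127.255) does not contain 140.70.72.170
  140.68.64.0/18 (140.68.64.0 - 140.68.127.255) does not contain 140.70.72.170
  140.72.0.0/13 (140.72.0.0 - 140.79.255.255) does not contain 140.70.72.170
Longest matching prefix is /11 -> interface port13.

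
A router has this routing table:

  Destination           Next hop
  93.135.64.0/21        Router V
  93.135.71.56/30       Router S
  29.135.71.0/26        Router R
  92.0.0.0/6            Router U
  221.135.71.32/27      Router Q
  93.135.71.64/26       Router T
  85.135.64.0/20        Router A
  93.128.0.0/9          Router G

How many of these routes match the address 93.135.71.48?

Prefixes containing 93.135.71.48:
  92.0.0.0/6 (92.0.0.0 - 95.255.255.255)
  93.128.0.0/9 (93.128.0.0 - 93.255.255.255)
  93.135.64.0/21 (93.135.64.0 - 93.135.71.255)
Total matching entries: 3.

3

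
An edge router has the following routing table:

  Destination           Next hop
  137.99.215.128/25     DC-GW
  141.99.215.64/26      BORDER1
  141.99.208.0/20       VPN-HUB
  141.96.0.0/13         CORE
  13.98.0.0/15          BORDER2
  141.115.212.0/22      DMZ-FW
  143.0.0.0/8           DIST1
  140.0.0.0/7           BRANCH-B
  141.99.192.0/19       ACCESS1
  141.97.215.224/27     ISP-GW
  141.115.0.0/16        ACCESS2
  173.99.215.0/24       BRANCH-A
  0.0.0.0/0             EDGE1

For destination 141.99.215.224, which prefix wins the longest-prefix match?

141.99.208.0/20

Entries matching 141.99.215.224:
  0.0.0.0/0 (default, matches everything)
  140.0.0.0/7 (140.0.0.0 - 141.255.255.255)
  141.96.0.0/13 (141.96.0.0 - 141.103.255.255)
  141.99.192.0/19 (141.99.192.0 - 141.99.223.255)
  141.99.208.0/20 (141.99.208.0 - 141.99.223.255)
Most specific is 141.99.208.0/20.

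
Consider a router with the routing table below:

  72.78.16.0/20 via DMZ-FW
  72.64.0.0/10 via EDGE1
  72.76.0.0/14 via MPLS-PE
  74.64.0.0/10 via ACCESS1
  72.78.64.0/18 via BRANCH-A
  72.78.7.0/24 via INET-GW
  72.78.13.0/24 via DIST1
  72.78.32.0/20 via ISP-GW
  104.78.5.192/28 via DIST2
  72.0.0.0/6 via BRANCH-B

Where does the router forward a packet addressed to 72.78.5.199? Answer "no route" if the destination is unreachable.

MPLS-PE

Routes whose prefix contains 72.78.5.199:
  72.0.0.0/6 (72.0.0.0 - 75.255.255.255) -> BRANCH-B
  72.64.0.0/10 (72.64.0.0 - 72.127.255.255) -> EDGE1
  72.76.0.0/14 (72.76.0.0 - 72.79.255.255) -> MPLS-PE
More-specific entries that do NOT match:
  104.78.5.192/28 (104.78.5.192 - 104.78.5.207) does not contain 72.78.5.199
  72.78.7.0/24 (72.78.7.0 - 72.78.7.255) does not contain 72.78.5.199
  72.78.13.0/24 (72.78.13.0 - 72.78.13.255) does not contain 72.78.5.199
  72.78.16.0/20 (72.78.16.0 - 72.78.31.255) does not contain 72.78.5.199
  72.78.32.0/20 (72.78.32.0 - 72.78.47.255) does not contain 72.78.5.199
  72.78.64.0/18 (72.78.64.0 - 72.78.127.255) does not contain 72.78.5.199
Longest matching prefix is /14 -> next hop MPLS-PE.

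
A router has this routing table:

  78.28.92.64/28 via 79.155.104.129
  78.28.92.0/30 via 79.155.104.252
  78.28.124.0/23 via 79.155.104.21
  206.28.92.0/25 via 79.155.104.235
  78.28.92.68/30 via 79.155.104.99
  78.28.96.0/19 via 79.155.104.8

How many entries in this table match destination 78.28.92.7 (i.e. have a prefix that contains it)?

No listed prefix contains 78.28.92.7.
Total matching entries: 0.

0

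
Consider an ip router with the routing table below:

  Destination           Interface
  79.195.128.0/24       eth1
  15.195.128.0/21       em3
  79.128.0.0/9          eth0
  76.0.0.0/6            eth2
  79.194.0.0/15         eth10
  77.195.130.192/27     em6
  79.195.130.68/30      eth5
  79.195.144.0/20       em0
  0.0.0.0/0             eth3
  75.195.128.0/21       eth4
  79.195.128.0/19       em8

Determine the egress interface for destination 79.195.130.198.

Routes whose prefix contains 79.195.130.198:
  0.0.0.0/0 (default, matches everything) -> eth3
  76.0.0.0/6 (76.0.0.0 - 79.255.255.255) -> eth2
  79.128.0.0/9 (79.128.0.0 - 79.255.255.255) -> eth0
  79.194.0.0/15 (79.194.0.0 - 79.195.255.255) -> eth10
  79.195.128.0/19 (79.195.128.0 - 79.195.159.255) -> em8
More-specific entries that do NOT match:
  79.195.130.68/30 (79.195.130.68 - 79.195.130.71) does not contain 79.195.130.198
  77.195.130.192/27 (77.195.130.192 - 77.195.130.223) does not contain 79.195.130.198
  79.195.128.0/24 (79.195.128.0 - 79.195.128.255) does not contain 79.195.130.198
  15.195.128.0/21 (15.195.128.0 - 15.195.135.255) does not contain 79.195.130.198
  75.195.128.0/21 (75.195.128.0 - 75.195.135.255) does not contain 79.195.130.198
  79.195.144.0/20 (79.195.144.0 - 79.195.159.255) does not contain 79.195.130.198
Longest matching prefix is /19 -> interface em8.

em8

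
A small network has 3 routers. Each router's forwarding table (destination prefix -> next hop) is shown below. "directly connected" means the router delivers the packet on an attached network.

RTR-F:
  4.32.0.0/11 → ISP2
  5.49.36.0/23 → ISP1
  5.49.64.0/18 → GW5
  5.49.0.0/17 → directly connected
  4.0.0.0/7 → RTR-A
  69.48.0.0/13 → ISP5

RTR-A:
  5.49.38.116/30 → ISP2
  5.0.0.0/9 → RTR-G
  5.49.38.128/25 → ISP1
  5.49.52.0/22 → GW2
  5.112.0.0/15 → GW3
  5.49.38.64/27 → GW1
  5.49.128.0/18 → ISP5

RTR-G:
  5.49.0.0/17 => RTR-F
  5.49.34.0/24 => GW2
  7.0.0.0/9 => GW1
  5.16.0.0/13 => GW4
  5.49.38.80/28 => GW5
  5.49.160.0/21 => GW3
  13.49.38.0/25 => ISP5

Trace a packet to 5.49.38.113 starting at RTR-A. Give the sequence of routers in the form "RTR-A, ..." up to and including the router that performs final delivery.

At RTR-A: longest match for 5.49.38.113 is 5.0.0.0/9 -> RTR-G
At RTR-G: longest match for 5.49.38.113 is 5.49.0.0/17 -> RTR-F
At RTR-F: longest match for 5.49.38.113 is 5.49.0.0/17 -> directly connected

RTR-A, RTR-G, RTR-F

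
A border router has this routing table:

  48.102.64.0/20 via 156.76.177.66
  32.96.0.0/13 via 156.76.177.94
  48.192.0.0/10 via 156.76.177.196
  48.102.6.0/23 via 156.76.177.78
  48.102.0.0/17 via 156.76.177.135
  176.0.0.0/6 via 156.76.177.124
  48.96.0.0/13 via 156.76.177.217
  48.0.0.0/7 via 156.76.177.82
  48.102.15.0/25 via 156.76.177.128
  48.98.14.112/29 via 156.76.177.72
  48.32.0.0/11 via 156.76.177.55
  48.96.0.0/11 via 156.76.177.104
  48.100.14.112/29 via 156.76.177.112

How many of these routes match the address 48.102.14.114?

Prefixes containing 48.102.14.114:
  48.0.0.0/7 (48.0.0.0 - 49.255.255.255)
  48.96.0.0/11 (48.96.0.0 - 48.127.255.255)
  48.96.0.0/13 (48.96.0.0 - 48.103.255.255)
  48.102.0.0/17 (48.102.0.0 - 48.102.127.255)
Total matching entries: 4.

4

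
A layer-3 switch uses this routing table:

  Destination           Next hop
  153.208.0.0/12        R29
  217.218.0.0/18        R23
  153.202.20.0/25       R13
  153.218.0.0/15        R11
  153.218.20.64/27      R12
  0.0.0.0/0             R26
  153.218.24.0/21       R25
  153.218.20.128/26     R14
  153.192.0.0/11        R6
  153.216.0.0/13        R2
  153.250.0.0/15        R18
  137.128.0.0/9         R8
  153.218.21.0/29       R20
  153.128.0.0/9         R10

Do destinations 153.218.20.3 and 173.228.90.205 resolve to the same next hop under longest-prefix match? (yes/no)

no

153.218.20.3: longest match 153.218.0.0/15 -> R11
173.228.90.205: longest match 0.0.0.0/0 -> R26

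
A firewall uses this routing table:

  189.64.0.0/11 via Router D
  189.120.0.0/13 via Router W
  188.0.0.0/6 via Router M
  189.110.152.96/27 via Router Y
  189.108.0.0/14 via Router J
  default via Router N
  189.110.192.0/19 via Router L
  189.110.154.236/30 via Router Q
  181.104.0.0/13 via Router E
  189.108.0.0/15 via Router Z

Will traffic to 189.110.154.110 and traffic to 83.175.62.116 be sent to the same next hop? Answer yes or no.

189.110.154.110: longest match 189.108.0.0/14 -> Router J
83.175.62.116: longest match 0.0.0.0/0 -> Router N

no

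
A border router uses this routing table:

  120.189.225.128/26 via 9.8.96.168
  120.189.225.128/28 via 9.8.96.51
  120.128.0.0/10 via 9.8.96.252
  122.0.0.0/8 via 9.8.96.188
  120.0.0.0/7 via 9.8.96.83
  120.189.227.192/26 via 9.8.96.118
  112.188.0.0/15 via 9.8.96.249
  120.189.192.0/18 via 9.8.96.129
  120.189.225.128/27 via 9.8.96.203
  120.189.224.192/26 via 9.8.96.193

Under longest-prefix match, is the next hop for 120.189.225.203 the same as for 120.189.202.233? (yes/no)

120.189.225.203: longest match 120.189.192.0/18 -> 9.8.96.129
120.189.202.233: longest match 120.189.192.0/18 -> 9.8.96.129

yes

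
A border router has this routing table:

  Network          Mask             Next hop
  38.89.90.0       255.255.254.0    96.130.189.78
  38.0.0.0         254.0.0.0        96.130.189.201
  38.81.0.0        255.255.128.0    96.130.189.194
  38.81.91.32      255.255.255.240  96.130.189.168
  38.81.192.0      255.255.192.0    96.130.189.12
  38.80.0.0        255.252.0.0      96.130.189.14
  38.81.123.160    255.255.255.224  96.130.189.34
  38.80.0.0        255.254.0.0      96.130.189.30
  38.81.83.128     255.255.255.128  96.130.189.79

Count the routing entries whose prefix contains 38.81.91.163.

Prefixes containing 38.81.91.163:
  38.0.0.0/7 (38.0.0.0 - 39.255.255.255)
  38.80.0.0/14 (38.80.0.0 - 38.83.255.255)
  38.80.0.0/15 (38.80.0.0 - 38.81.255.255)
  38.81.0.0/17 (38.81.0.0 - 38.81.127.255)
Total matching entries: 4.

4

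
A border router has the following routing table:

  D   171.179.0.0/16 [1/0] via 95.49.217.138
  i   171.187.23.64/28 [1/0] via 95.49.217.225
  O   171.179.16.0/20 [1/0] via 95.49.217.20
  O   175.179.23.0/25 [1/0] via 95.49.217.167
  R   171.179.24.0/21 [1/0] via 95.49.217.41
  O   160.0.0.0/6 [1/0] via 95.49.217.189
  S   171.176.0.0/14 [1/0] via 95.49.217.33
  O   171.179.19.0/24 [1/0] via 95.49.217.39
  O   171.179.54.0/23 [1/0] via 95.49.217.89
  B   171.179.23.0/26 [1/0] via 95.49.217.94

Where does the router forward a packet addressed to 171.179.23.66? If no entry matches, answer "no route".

Routes whose prefix contains 171.179.23.66:
  171.176.0.0/14 (171.176.0.0 - 171.179.255.255) -> 95.49.217.33
  171.179.0.0/16 (171.179.0.0 - 171.179.255.255) -> 95.49.217.138
  171.179.16.0/20 (171.179.16.0 - 171.179.31.255) -> 95.49.217.20
More-specific entries that do NOT match:
  171.187.23.64/28 (171.187.23.64 - 171.187.23.79) does not contain 171.179.23.66
  171.179.23.0/26 (171.179.23.0 - 171.179.23.63) does not contain 171.179.23.66
  175.179.23.0/25 (175.179.23.0 - 175.179.23.127) does not contain 171.179.23.66
  171.179.19.0/24 (171.179.19.0 - 171.179.19.255) does not contain 171.179.23.66
  171.179.54.0/23 (171.179.54.0 - 171.179.55.255) does not contain 171.179.23.66
  171.179.24.0/21 (171.179.24.0 - 171.179.31.255) does not contain 171.179.23.66
Longest matching prefix is /20 -> next hop 95.49.217.20.

95.49.217.20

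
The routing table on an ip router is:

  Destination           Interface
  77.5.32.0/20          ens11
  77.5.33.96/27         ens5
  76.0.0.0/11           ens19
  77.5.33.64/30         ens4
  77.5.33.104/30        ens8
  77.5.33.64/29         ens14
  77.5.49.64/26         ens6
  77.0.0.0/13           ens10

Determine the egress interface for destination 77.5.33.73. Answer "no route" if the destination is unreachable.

ens11

Routes whose prefix contains 77.5.33.73:
  77.0.0.0/13 (77.0.0.0 - 77.7.255.255) -> ens10
  77.5.32.0/20 (77.5.32.0 - 77.5.47.255) -> ens11
More-specific entries that do NOT match:
  77.5.33.64/30 (77.5.33.64 - 77.5.33.67) does not contain 77.5.33.73
  77.5.33.104/30 (77.5.33.104 - 77.5.33.107) does not contain 77.5.33.73
  77.5.33.64/29 (77.5.33.64 - 77.5.33.71) does not contain 77.5.33.73
  77.5.33.96/27 (77.5.33.96 - 77.5.33.127) does not contain 77.5.33.73
  77.5.49.64/26 (77.5.49.64 - 77.5.49.127) does not contain 77.5.33.73
Longest matching prefix is /20 -> interface ens11.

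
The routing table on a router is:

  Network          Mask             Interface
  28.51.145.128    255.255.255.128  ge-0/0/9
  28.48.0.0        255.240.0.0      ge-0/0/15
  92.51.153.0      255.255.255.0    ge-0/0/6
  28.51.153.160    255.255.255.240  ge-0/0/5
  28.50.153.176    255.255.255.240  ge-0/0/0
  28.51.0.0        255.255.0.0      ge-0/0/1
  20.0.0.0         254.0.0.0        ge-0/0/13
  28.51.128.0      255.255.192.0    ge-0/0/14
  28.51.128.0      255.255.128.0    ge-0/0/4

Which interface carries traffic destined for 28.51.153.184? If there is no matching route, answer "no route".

Routes whose prefix contains 28.51.153.184:
  28.48.0.0/12 (28.48.0.0 - 28.63.255.255) -> ge-0/0/15
  28.51.0.0/16 (28.51.0.0 - 28.51.255.255) -> ge-0/0/1
  28.51.128.0/17 (28.51.128.0 - 28.51.255.255) -> ge-0/0/4
  28.51.128.0/18 (28.51.128.0 - 28.51.191.255) -> ge-0/0/14
More-specific entries that do NOT match:
  28.51.153.160/28 (28.51.153.160 - 28.51.153.175) does not contain 28.51.153.184
  28.50.153.176/28 (28.50.153.176 - 28.50.153.191) does not contain 28.51.153.184
  28.51.145.128/25 (28.51.145.128 - 28.51.145.255) does not contain 28.51.153.184
  92.51.153.0/24 (92.51.153.0 - 92.51.153.255) does not contain 28.51.153.184
Longest matching prefix is /18 -> interface ge-0/0/14.

ge-0/0/14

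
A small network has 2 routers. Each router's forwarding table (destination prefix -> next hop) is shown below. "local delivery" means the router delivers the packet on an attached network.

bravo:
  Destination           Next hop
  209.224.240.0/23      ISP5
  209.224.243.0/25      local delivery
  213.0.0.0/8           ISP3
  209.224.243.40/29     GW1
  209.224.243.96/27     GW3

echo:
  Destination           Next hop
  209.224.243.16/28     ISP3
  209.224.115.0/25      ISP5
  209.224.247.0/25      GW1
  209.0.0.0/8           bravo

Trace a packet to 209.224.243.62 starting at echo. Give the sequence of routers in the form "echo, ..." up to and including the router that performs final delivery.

echo, bravo

At echo: longest match for 209.224.243.62 is 209.0.0.0/8 -> bravo
At bravo: longest match for 209.224.243.62 is 209.224.243.0/25 -> local delivery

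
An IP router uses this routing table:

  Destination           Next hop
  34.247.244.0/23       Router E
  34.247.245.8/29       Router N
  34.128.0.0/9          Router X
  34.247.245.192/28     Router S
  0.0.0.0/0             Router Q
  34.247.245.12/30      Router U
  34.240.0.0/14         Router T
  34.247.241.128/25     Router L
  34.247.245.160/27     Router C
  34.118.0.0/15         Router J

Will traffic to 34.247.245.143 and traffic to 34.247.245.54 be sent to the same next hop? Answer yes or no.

34.247.245.143: longest match 34.247.244.0/23 -> Router E
34.247.245.54: longest match 34.247.244.0/23 -> Router E

yes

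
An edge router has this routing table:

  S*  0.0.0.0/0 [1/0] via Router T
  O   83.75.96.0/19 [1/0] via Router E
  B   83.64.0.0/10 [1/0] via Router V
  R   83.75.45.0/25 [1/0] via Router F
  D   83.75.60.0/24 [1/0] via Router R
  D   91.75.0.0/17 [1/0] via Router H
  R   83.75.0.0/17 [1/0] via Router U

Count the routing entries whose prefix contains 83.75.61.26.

3

Prefixes containing 83.75.61.26:
  0.0.0.0/0 (default, matches everything)
  83.64.0.0/10 (83.64.0.0 - 83.127.255.255)
  83.75.0.0/17 (83.75.0.0 - 83.75.127.255)
Total matching entries: 3.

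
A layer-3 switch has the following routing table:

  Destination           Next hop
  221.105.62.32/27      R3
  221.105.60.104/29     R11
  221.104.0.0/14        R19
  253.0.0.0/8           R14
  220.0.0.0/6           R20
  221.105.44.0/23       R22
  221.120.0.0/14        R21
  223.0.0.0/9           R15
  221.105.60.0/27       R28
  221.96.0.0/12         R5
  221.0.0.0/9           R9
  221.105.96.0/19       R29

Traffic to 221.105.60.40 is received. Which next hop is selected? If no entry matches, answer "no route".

Routes whose prefix contains 221.105.60.40:
  220.0.0.0/6 (220.0.0.0 - 223.255.255.255) -> R20
  221.0.0.0/9 (221.0.0.0 - 221.127.255.255) -> R9
  221.96.0.0/12 (221.96.0.0 - 221.111.255.255) -> R5
  221.104.0.0/14 (221.104.0.0 - 221.107.255.255) -> R19
More-specific entries that do NOT match:
  221.105.60.104/29 (221.105.60.104 - 221.105.60.111) does not contain 221.105.60.40
  221.105.62.32/27 (221.105.62.32 - 221.105.62.63) does not contain 221.105.60.40
  221.105.60.0/27 (221.105.60.0 - 221.105.60.31) does not contain 221.105.60.40
  221.105.44.0/23 (221.105.44.0 - 221.105.45.255) does not contain 221.105.60.40
  221.105.96.0/19 (221.105.96.0 - 221.105.127.255) does not contain 221.105.60.40
Longest matching prefix is /14 -> next hop R19.

R19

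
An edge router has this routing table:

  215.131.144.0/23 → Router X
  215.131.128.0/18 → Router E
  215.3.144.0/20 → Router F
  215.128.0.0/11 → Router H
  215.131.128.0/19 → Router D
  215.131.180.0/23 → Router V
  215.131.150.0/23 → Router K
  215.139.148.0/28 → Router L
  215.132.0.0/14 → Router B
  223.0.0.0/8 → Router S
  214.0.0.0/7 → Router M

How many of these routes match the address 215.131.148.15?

4

Prefixes containing 215.131.148.15:
  214.0.0.0/7 (214.0.0.0 - 215.255.255.255)
  215.128.0.0/11 (215.128.0.0 - 215.159.255.255)
  215.131.128.0/18 (215.131.128.0 - 215.131.191.255)
  215.131.128.0/19 (215.131.128.0 - 215.131.159.255)
Total matching entries: 4.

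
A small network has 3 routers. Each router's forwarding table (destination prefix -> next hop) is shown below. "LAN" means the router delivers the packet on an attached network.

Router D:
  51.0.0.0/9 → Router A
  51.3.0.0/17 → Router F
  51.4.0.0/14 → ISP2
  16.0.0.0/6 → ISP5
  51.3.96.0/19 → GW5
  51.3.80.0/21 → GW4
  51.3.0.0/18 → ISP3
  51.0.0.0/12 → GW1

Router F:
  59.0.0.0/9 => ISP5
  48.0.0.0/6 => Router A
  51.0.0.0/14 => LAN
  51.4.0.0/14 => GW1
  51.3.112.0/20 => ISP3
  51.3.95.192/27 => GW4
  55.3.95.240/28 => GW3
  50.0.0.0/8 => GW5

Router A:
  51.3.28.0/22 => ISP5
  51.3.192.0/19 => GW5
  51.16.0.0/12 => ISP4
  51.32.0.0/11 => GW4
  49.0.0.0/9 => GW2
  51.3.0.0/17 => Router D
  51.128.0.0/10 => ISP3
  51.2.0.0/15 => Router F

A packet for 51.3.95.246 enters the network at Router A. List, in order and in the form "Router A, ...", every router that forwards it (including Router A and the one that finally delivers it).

Router A, Router D, Router F

At Router A: longest match for 51.3.95.246 is 51.3.0.0/17 -> Router D
At Router D: longest match for 51.3.95.246 is 51.3.0.0/17 -> Router F
At Router F: longest match for 51.3.95.246 is 51.0.0.0/14 -> LAN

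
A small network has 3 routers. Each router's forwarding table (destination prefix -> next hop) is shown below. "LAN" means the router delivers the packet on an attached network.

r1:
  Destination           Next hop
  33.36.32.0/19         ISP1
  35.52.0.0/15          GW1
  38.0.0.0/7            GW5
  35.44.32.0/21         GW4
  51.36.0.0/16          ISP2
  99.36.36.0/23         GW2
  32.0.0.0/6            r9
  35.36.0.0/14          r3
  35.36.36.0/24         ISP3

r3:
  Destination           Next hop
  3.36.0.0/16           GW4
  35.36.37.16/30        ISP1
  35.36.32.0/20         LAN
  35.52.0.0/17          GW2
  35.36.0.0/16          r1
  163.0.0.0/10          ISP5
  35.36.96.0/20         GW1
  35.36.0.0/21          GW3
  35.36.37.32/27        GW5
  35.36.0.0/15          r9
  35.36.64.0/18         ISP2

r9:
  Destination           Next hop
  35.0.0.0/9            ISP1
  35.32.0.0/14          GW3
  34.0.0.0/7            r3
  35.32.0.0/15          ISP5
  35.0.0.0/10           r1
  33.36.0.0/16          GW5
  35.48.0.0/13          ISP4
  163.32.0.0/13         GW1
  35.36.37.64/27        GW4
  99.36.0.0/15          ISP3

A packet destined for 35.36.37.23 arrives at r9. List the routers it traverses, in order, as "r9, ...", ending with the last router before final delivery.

At r9: longest match for 35.36.37.23 is 35.0.0.0/10 -> r1
At r1: longest match for 35.36.37.23 is 35.36.0.0/14 -> r3
At r3: longest match for 35.36.37.23 is 35.36.32.0/20 -> LAN

r9, r1, r3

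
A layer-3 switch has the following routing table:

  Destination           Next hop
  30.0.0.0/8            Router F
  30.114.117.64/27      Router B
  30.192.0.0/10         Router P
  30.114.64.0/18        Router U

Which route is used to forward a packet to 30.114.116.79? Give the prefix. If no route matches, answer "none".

Entries matching 30.114.116.79:
  30.0.0.0/8 (30.0.0.0 - 30.255.255.255)
  30.114.64.0/18 (30.114.64.0 - 30.114.127.255)
Most specific is 30.114.64.0/18.

30.114.64.0/18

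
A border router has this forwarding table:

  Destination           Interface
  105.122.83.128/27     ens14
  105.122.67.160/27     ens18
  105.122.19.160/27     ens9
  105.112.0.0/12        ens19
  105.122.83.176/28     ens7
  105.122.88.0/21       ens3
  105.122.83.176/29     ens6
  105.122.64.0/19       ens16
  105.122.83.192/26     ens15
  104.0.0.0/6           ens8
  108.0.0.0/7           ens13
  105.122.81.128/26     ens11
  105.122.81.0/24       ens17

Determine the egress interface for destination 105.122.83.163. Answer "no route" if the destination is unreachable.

ens16

Routes whose prefix contains 105.122.83.163:
  104.0.0.0/6 (104.0.0.0 - 107.255.255.255) -> ens8
  105.112.0.0/12 (105.112.0.0 - 105.127.255.255) -> ens19
  105.122.64.0/19 (105.122.64.0 - 105.122.95.255) -> ens16
More-specific entries that do NOT match:
  105.122.83.176/29 (105.122.83.176 - 105.122.83.183) does not contain 105.122.83.163
  105.122.83.176/28 (105.122.83.176 - 105.122.83.191) does not contain 105.122.83.163
  105.122.83.128/27 (105.122.83.128 - 105.122.83.159) does not contain 105.122.83.163
  105.122.67.160/27 (105.122.67.160 - 105.122.67.191) does not contain 105.122.83.163
  105.122.19.160/27 (105.122.19.160 - 105.122.19.191) does not contain 105.122.83.163
  105.122.83.192/26 (105.122.83.192 - 105.122.83.255) does not contain 105.122.83.163
  105.122.81.128/26 (105.122.81.128 - 105.122.81.191) does not contain 105.122.83.163
  105.122.81.0/24 (105.122.81.0 - 105.122.81.255) does not contain 105.122.83.163
  105.122.88.0/21 (105.122.88.0 - 105.122.95.255) does not contain 105.122.83.163
Longest matching prefix is /19 -> interface ens16.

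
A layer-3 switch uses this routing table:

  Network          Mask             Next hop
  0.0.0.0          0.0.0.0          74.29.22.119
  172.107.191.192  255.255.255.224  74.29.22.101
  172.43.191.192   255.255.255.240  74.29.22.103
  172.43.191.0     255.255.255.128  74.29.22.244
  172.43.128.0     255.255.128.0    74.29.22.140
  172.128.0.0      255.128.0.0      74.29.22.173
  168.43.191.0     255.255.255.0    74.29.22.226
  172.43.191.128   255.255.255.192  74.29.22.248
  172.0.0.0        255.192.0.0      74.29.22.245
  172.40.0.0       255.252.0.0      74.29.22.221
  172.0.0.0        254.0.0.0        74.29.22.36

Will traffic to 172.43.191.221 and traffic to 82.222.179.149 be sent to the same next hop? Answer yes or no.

no

172.43.191.221: longest match 172.43.128.0/17 -> 74.29.22.140
82.222.179.149: longest match 0.0.0.0/0 -> 74.29.22.119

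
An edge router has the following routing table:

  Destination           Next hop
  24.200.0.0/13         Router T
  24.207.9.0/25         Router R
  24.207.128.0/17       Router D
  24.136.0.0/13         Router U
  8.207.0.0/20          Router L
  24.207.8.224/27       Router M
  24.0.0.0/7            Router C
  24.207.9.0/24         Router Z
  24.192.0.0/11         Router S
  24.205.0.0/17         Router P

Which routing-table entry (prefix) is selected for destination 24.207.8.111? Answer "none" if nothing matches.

Entries matching 24.207.8.111:
  24.0.0.0/7 (24.0.0.0 - 25.255.255.255)
  24.192.0.0/11 (24.192.0.0 - 24.223.255.255)
  24.200.0.0/13 (24.200.0.0 - 24.207.255.255)
Most specific is 24.200.0.0/13.

24.200.0.0/13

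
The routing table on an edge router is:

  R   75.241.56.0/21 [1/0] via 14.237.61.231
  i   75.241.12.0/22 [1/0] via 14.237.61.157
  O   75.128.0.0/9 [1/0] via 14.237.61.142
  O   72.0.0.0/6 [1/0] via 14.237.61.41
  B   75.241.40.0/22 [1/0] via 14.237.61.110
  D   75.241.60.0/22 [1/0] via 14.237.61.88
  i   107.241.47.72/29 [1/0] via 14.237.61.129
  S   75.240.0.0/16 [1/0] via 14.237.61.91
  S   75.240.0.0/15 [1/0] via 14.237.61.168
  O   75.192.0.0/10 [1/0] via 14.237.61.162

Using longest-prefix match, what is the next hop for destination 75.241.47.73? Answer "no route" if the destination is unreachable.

14.237.61.168

Routes whose prefix contains 75.241.47.73:
  72.0.0.0/6 (72.0.0.0 - 75.255.255.255) -> 14.237.61.41
  75.128.0.0/9 (75.128.0.0 - 75.255.255.255) -> 14.237.61.142
  75.192.0.0/10 (75.192.0.0 - 75.255.255.255) -> 14.237.61.162
  75.240.0.0/15 (75.240.0.0 - 75.241.255.255) -> 14.237.61.168
More-specific entries that do NOT match:
  107.241.47.72/29 (107.241.47.72 - 107.241.47.79) does not contain 75.241.47.73
  75.241.12.0/22 (75.241.12.0 - 75.241.15.255) does not contain 75.241.47.73
  75.241.40.0/22 (75.241.40.0 - 75.241.43.255) does not contain 75.241.47.73
  75.241.60.0/22 (75.241.60.0 - 75.241.63.255) does not contain 75.241.47.73
  75.241.56.0/21 (75.241.56.0 - 75.241.63.255) does not contain 75.241.47.73
  75.240.0.0/16 (75.240.0.0 - 75.240.255.255) does not contain 75.241.47.73
Longest matching prefix is /15 -> next hop 14.237.61.168.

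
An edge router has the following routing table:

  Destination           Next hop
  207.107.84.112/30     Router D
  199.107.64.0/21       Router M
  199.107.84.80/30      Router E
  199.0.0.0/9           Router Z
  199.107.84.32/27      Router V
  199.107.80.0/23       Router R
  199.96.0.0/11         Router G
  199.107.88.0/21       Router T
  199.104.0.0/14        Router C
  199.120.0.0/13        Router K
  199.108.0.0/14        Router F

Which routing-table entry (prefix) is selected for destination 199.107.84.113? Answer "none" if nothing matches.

Entries matching 199.107.84.113:
  199.0.0.0/9 (199.0.0.0 - 199.127.255.255)
  199.96.0.0/11 (199.96.0.0 - 199.127.255.255)
  199.104.0.0/14 (199.104.0.0 - 199.107.255.255)
Most specific is 199.104.0.0/14.

199.104.0.0/14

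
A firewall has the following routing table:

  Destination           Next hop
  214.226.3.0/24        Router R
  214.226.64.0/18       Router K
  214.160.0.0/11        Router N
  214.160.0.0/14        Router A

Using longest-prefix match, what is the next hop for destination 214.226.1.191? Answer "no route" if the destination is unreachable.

No entry's prefix contains 214.226.1.191; there is no default route.

no route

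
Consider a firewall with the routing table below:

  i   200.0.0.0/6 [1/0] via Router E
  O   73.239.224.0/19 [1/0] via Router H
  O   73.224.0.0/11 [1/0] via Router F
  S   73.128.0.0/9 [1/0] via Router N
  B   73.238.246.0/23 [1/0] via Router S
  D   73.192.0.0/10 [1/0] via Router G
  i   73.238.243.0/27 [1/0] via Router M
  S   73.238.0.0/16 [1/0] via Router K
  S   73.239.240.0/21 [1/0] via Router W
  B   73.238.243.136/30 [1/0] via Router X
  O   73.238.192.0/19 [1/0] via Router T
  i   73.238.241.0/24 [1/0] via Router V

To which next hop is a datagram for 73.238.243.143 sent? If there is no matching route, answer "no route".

Routes whose prefix contains 73.238.243.143:
  73.128.0.0/9 (73.128.0.0 - 73.255.255.255) -> Router N
  73.192.0.0/10 (73.192.0.0 - 73.255.255.255) -> Router G
  73.224.0.0/11 (73.224.0.0 - 73.255.255.255) -> Router F
  73.238.0.0/16 (73.238.0.0 - 73.238.255.255) -> Router K
More-specific entries that do NOT match:
  73.238.243.136/30 (73.238.243.136 - 73.238.243.139) does not contain 73.238.243.143
  73.238.243.0/27 (73.238.243.0 - 73.238.243.31) does not contain 73.238.243.143
  73.238.241.0/24 (73.238.241.0 - 73.238.241.255) does not contain 73.238.243.143
  73.238.246.0/23 (73.238.246.0 - 73.238.247.255) does not contain 73.238.243.143
  73.239.240.0/21 (73.239.240.0 - 73.239.247.255) does not contain 73.238.243.143
  73.239.224.0/19 (73.239.224.0 - 73.239.255.255) does not contain 73.238.243.143
  73.238.192.0/19 (73.238.192.0 - 73.238.223.255) does not contain 73.238.243.143
Longest matching prefix is /16 -> next hop Router K.

Router K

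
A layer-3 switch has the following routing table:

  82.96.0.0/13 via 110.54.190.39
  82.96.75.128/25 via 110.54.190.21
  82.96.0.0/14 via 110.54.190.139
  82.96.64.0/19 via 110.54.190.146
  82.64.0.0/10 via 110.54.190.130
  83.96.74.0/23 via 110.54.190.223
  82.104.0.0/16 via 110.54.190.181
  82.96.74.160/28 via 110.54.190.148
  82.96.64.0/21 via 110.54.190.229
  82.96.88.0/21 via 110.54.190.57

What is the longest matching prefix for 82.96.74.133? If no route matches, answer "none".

82.96.64.0/19

Entries matching 82.96.74.133:
  82.64.0.0/10 (82.64.0.0 - 82.127.255.255)
  82.96.0.0/13 (82.96.0.0 - 82.103.255.255)
  82.96.0.0/14 (82.96.0.0 - 82.99.255.255)
  82.96.64.0/19 (82.96.64.0 - 82.96.95.255)
Most specific is 82.96.64.0/19.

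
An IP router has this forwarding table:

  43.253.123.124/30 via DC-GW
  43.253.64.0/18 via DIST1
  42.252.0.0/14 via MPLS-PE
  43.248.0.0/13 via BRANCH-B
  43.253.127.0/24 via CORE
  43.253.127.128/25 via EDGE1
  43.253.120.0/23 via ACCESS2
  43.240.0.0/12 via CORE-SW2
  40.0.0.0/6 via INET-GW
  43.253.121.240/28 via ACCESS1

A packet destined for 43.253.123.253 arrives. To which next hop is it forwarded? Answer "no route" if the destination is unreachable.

DIST1

Routes whose prefix contains 43.253.123.253:
  40.0.0.0/6 (40.0.0.0 - 43.255.255.255) -> INET-GW
  43.240.0.0/12 (43.240.0.0 - 43.255.255.255) -> CORE-SW2
  43.248.0.0/13 (43.248.0.0 - 43.255.255.255) -> BRANCH-B
  43.253.64.0/18 (43.253.64.0 - 43.253.127.255) -> DIST1
More-specific entries that do NOT match:
  43.253.123.124/30 (43.253.123.124 - 43.253.123.127) does not contain 43.253.123.253
  43.253.121.240/28 (43.253.121.240 - 43.253.121.255) does not contain 43.253.123.253
  43.253.127.128/25 (43.253.127.128 - 43.253.127.255) does not contain 43.253.123.253
  43.253.127.0/24 (43.253.127.0 - 43.253.127.255) does not contain 43.253.123.253
  43.253.120.0/23 (43.253.120.0 - 43.253.121.255) does not contain 43.253.123.253
Longest matching prefix is /18 -> next hop DIST1.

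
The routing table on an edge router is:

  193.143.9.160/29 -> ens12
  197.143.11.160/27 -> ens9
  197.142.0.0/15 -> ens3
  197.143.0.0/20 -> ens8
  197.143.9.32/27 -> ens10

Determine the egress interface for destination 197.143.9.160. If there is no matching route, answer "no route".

Routes whose prefix contains 197.143.9.160:
  197.142.0.0/15 (197.142.0.0 - 197.143.255.255) -> ens3
  197.143.0.0/20 (197.143.0.0 - 197.143.15.255) -> ens8
More-specific entries that do NOT match:
  193.143.9.160/29 (193.143.9.160 - 193.143.9.167) does not contain 197.143.9.160
  197.143.11.160/27 (197.143.11.160 - 197.143.11.191) does not contain 197.143.9.160
  197.143.9.32/27 (197.143.9.32 - 197.143.9.63) does not contain 197.143.9.160
Longest matching prefix is /20 -> interface ens8.

ens8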